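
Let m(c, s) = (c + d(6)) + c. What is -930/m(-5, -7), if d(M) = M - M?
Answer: 93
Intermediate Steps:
d(M) = 0
m(c, s) = 2*c (m(c, s) = (c + 0) + c = c + c = 2*c)
-930/m(-5, -7) = -930/(2*(-5)) = -930/(-10) = -930*(-⅒) = 93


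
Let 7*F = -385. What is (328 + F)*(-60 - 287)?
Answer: -94731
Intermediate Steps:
F = -55 (F = (1/7)*(-385) = -55)
(328 + F)*(-60 - 287) = (328 - 55)*(-60 - 287) = 273*(-347) = -94731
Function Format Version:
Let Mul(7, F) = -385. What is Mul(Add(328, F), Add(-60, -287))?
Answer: -94731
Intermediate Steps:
F = -55 (F = Mul(Rational(1, 7), -385) = -55)
Mul(Add(328, F), Add(-60, -287)) = Mul(Add(328, -55), Add(-60, -287)) = Mul(273, -347) = -94731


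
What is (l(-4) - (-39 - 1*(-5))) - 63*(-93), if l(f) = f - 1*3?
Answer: 5886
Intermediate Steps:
l(f) = -3 + f (l(f) = f - 3 = -3 + f)
(l(-4) - (-39 - 1*(-5))) - 63*(-93) = ((-3 - 4) - (-39 - 1*(-5))) - 63*(-93) = (-7 - (-39 + 5)) + 5859 = (-7 - 1*(-34)) + 5859 = (-7 + 34) + 5859 = 27 + 5859 = 5886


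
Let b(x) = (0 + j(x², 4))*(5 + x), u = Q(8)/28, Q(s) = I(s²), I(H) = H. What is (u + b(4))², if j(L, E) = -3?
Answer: 29929/49 ≈ 610.80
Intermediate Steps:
Q(s) = s²
u = 16/7 (u = 8²/28 = 64*(1/28) = 16/7 ≈ 2.2857)
b(x) = -15 - 3*x (b(x) = (0 - 3)*(5 + x) = -3*(5 + x) = -15 - 3*x)
(u + b(4))² = (16/7 + (-15 - 3*4))² = (16/7 + (-15 - 12))² = (16/7 - 27)² = (-173/7)² = 29929/49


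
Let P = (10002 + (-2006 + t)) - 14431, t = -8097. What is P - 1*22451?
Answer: -36983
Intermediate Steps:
P = -14532 (P = (10002 + (-2006 - 8097)) - 14431 = (10002 - 10103) - 14431 = -101 - 14431 = -14532)
P - 1*22451 = -14532 - 1*22451 = -14532 - 22451 = -36983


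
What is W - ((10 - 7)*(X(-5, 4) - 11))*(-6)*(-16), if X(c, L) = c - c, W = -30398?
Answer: -27230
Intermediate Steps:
X(c, L) = 0
W - ((10 - 7)*(X(-5, 4) - 11))*(-6)*(-16) = -30398 - ((10 - 7)*(0 - 11))*(-6)*(-16) = -30398 - (3*(-11))*(-6)*(-16) = -30398 - (-33*(-6))*(-16) = -30398 - 198*(-16) = -30398 - 1*(-3168) = -30398 + 3168 = -27230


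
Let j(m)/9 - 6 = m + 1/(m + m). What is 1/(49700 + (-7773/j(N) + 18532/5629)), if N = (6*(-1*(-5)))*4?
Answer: 170226589/8459655120392 ≈ 2.0122e-5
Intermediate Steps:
N = 120 (N = (6*5)*4 = 30*4 = 120)
j(m) = 54 + 9*m + 9/(2*m) (j(m) = 54 + 9*(m + 1/(m + m)) = 54 + 9*(m + 1/(2*m)) = 54 + (9*m + 9/(2*m)) = 54 + 9*m + 9/(2*m))
1/(49700 + (-7773/j(N) + 18532/5629)) = 1/(49700 + (-7773/(54 + 9*120 + (9/2)/120) + 18532/5629)) = 1/(49700 + (-7773/(54 + 1080 + (9/2)*(1/120)) + 18532*(1/5629))) = 1/(49700 + (-7773/(54 + 1080 + 3/80) + 18532/5629)) = 1/(49700 + (-7773/90723/80 + 18532/5629)) = 1/(49700 + (-7773*80/90723 + 18532/5629)) = 1/(49700 + (-207280/30241 + 18532/5629)) = 1/(49700 - 606352908/170226589) = 1/(8459655120392/170226589) = 170226589/8459655120392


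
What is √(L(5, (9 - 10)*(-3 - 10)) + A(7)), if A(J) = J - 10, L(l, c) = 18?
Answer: √15 ≈ 3.8730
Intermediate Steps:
A(J) = -10 + J
√(L(5, (9 - 10)*(-3 - 10)) + A(7)) = √(18 + (-10 + 7)) = √(18 - 3) = √15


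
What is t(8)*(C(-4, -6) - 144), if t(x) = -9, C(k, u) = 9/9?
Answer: 1287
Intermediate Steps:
C(k, u) = 1 (C(k, u) = 9*(1/9) = 1)
t(8)*(C(-4, -6) - 144) = -9*(1 - 144) = -9*(-143) = 1287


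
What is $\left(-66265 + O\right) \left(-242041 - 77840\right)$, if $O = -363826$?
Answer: $137577939171$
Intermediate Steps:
$\left(-66265 + O\right) \left(-242041 - 77840\right) = \left(-66265 - 363826\right) \left(-242041 - 77840\right) = \left(-430091\right) \left(-319881\right) = 137577939171$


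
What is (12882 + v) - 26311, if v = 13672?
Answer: 243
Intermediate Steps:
(12882 + v) - 26311 = (12882 + 13672) - 26311 = 26554 - 26311 = 243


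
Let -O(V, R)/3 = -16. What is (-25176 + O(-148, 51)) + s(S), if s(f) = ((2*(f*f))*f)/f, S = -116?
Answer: 1784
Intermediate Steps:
O(V, R) = 48 (O(V, R) = -3*(-16) = 48)
s(f) = 2*f² (s(f) = ((2*f²)*f)/f = (2*f³)/f = 2*f²)
(-25176 + O(-148, 51)) + s(S) = (-25176 + 48) + 2*(-116)² = -25128 + 2*13456 = -25128 + 26912 = 1784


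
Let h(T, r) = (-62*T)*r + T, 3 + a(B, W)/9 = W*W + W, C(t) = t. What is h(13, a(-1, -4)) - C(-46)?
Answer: -65227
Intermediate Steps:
a(B, W) = -27 + 9*W + 9*W² (a(B, W) = -27 + 9*(W*W + W) = -27 + 9*(W² + W) = -27 + 9*(W + W²) = -27 + (9*W + 9*W²) = -27 + 9*W + 9*W²)
h(T, r) = T - 62*T*r (h(T, r) = -62*T*r + T = T - 62*T*r)
h(13, a(-1, -4)) - C(-46) = 13*(1 - 62*(-27 + 9*(-4) + 9*(-4)²)) - 1*(-46) = 13*(1 - 62*(-27 - 36 + 9*16)) + 46 = 13*(1 - 62*(-27 - 36 + 144)) + 46 = 13*(1 - 62*81) + 46 = 13*(1 - 5022) + 46 = 13*(-5021) + 46 = -65273 + 46 = -65227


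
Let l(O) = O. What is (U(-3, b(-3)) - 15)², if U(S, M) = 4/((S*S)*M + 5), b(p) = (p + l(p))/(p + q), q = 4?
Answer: 546121/2401 ≈ 227.46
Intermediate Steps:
b(p) = 2*p/(4 + p) (b(p) = (p + p)/(p + 4) = (2*p)/(4 + p) = 2*p/(4 + p))
U(S, M) = 4/(5 + M*S²) (U(S, M) = 4/(S²*M + 5) = 4/(M*S² + 5) = 4/(5 + M*S²))
(U(-3, b(-3)) - 15)² = (4/(5 + (2*(-3)/(4 - 3))*(-3)²) - 15)² = (4/(5 + (2*(-3)/1)*9) - 15)² = (4/(5 + (2*(-3)*1)*9) - 15)² = (4/(5 - 6*9) - 15)² = (4/(5 - 54) - 15)² = (4/(-49) - 15)² = (4*(-1/49) - 15)² = (-4/49 - 15)² = (-739/49)² = 546121/2401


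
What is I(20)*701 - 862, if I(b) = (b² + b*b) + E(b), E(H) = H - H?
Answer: 559938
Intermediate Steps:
E(H) = 0
I(b) = 2*b² (I(b) = (b² + b*b) + 0 = (b² + b²) + 0 = 2*b² + 0 = 2*b²)
I(20)*701 - 862 = (2*20²)*701 - 862 = (2*400)*701 - 862 = 800*701 - 862 = 560800 - 862 = 559938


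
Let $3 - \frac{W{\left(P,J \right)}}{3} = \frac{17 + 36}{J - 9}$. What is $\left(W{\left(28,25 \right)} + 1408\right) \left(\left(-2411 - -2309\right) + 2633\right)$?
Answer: $\frac{56980403}{16} \approx 3.5613 \cdot 10^{6}$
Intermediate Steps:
$W{\left(P,J \right)} = 9 - \frac{159}{-9 + J}$ ($W{\left(P,J \right)} = 9 - 3 \frac{17 + 36}{J - 9} = 9 - 3 \frac{53}{-9 + J} = 9 - \frac{159}{-9 + J}$)
$\left(W{\left(28,25 \right)} + 1408\right) \left(\left(-2411 - -2309\right) + 2633\right) = \left(\frac{3 \left(-80 + 3 \cdot 25\right)}{-9 + 25} + 1408\right) \left(\left(-2411 - -2309\right) + 2633\right) = \left(\frac{3 \left(-80 + 75\right)}{16} + 1408\right) \left(\left(-2411 + 2309\right) + 2633\right) = \left(3 \cdot \frac{1}{16} \left(-5\right) + 1408\right) \left(-102 + 2633\right) = \left(- \frac{15}{16} + 1408\right) 2531 = \frac{22513}{16} \cdot 2531 = \frac{56980403}{16}$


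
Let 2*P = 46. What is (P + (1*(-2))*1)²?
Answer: 441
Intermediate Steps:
P = 23 (P = (½)*46 = 23)
(P + (1*(-2))*1)² = (23 + (1*(-2))*1)² = (23 - 2*1)² = (23 - 2)² = 21² = 441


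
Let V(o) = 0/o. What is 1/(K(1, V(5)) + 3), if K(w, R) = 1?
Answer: ¼ ≈ 0.25000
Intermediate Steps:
V(o) = 0
1/(K(1, V(5)) + 3) = 1/(1 + 3) = 1/4 = ¼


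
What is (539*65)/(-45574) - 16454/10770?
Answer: -563600773/245415990 ≈ -2.2965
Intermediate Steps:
(539*65)/(-45574) - 16454/10770 = 35035*(-1/45574) - 16454*1/10770 = -35035/45574 - 8227/5385 = -563600773/245415990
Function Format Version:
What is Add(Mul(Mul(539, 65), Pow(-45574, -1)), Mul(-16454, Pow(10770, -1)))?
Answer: Rational(-563600773, 245415990) ≈ -2.2965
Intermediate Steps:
Add(Mul(Mul(539, 65), Pow(-45574, -1)), Mul(-16454, Pow(10770, -1))) = Add(Mul(35035, Rational(-1, 45574)), Mul(-16454, Rational(1, 10770))) = Add(Rational(-35035, 45574), Rational(-8227, 5385)) = Rational(-563600773, 245415990)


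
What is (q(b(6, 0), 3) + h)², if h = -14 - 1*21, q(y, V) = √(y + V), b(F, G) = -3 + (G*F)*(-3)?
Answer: 1225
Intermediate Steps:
b(F, G) = -3 - 3*F*G (b(F, G) = -3 + (F*G)*(-3) = -3 - 3*F*G)
q(y, V) = √(V + y)
h = -35 (h = -14 - 21 = -35)
(q(b(6, 0), 3) + h)² = (√(3 + (-3 - 3*6*0)) - 35)² = (√(3 + (-3 + 0)) - 35)² = (√(3 - 3) - 35)² = (√0 - 35)² = (0 - 35)² = (-35)² = 1225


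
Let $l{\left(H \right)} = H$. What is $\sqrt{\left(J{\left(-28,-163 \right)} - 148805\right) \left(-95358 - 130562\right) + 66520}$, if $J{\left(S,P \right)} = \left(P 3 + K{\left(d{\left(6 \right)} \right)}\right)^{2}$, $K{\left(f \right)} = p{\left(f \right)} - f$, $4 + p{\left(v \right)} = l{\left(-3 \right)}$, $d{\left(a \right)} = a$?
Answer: $6 i \sqrt{647629210} \approx 1.5269 \cdot 10^{5} i$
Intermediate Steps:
$p{\left(v \right)} = -7$ ($p{\left(v \right)} = -4 - 3 = -7$)
$K{\left(f \right)} = -7 - f$
$J{\left(S,P \right)} = \left(-13 + 3 P\right)^{2}$ ($J{\left(S,P \right)} = \left(P 3 - 13\right)^{2} = \left(3 P - 13\right)^{2} = \left(-13 + 3 P\right)^{2}$)
$\sqrt{\left(J{\left(-28,-163 \right)} - 148805\right) \left(-95358 - 130562\right) + 66520} = \sqrt{\left(\left(-13 + 3 \left(-163\right)\right)^{2} - 148805\right) \left(-95358 - 130562\right) + 66520} = \sqrt{\left(\left(-13 - 489\right)^{2} - 148805\right) \left(-225920\right) + 66520} = \sqrt{\left(\left(-502\right)^{2} - 148805\right) \left(-225920\right) + 66520} = \sqrt{\left(252004 - 148805\right) \left(-225920\right) + 66520} = \sqrt{103199 \left(-225920\right) + 66520} = \sqrt{-23314718080 + 66520} = \sqrt{-23314651560} = 6 i \sqrt{647629210}$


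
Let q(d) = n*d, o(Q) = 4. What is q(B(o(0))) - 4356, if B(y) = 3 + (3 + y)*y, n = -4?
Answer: -4480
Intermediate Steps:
B(y) = 3 + y*(3 + y)
q(d) = -4*d
q(B(o(0))) - 4356 = -4*(3 + 4² + 3*4) - 4356 = -4*(3 + 16 + 12) - 4356 = -4*31 - 4356 = -124 - 4356 = -4480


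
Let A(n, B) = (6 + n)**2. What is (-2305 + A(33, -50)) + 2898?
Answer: 2114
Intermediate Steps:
(-2305 + A(33, -50)) + 2898 = (-2305 + (6 + 33)**2) + 2898 = (-2305 + 39**2) + 2898 = (-2305 + 1521) + 2898 = -784 + 2898 = 2114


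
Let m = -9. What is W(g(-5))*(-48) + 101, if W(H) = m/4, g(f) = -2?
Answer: 209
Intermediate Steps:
W(H) = -9/4
W(g(-5))*(-48) + 101 = -9/4*(-48) + 101 = 108 + 101 = 209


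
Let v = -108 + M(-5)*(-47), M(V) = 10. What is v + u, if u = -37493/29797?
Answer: -17260159/29797 ≈ -579.26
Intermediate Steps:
u = -37493/29797 (u = -37493*1/29797 = -37493/29797 ≈ -1.2583)
v = -578 (v = -108 + 10*(-47) = -108 - 470 = -578)
v + u = -578 - 37493/29797 = -17260159/29797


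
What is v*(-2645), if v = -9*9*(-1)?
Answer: -214245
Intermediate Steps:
v = 81 (v = -81*(-1) = 81)
v*(-2645) = 81*(-2645) = -214245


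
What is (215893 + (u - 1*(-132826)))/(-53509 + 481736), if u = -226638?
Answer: 122081/428227 ≈ 0.28508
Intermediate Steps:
(215893 + (u - 1*(-132826)))/(-53509 + 481736) = (215893 + (-226638 - 1*(-132826)))/(-53509 + 481736) = (215893 + (-226638 + 132826))/428227 = (215893 - 93812)*(1/428227) = 122081*(1/428227) = 122081/428227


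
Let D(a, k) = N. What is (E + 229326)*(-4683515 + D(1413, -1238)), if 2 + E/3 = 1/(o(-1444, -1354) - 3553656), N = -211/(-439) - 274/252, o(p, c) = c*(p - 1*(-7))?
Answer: -31842152373626231299573/29647529604 ≈ -1.0740e+12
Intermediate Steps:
o(p, c) = c*(7 + p) (o(p, c) = c*(p + 7) = c*(7 + p))
N = -33557/55314 (N = -211*(-1/439) - 274*1/252 = 211/439 - 137/126 = -33557/55314 ≈ -0.60666)
E = -3215917/535986 (E = -6 + 3/(-1354*(7 - 1444) - 3553656) = -6 + 3/(-1354*(-1437) - 3553656) = -6 + 3/(1945698 - 3553656) = -6 + 3/(-1607958) = -6 + 3*(-1/1607958) = -6 - 1/535986 = -3215917/535986 ≈ -6.0000)
D(a, k) = -33557/55314
(E + 229326)*(-4683515 + D(1413, -1238)) = (-3215917/535986 + 229326)*(-4683515 - 33557/55314) = (122912309519/535986)*(-259063982267/55314) = -31842152373626231299573/29647529604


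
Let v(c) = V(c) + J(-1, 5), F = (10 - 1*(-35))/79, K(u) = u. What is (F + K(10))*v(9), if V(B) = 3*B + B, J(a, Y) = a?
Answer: 29225/79 ≈ 369.94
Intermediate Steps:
F = 45/79 (F = (10 + 35)*(1/79) = 45*(1/79) = 45/79 ≈ 0.56962)
V(B) = 4*B
v(c) = -1 + 4*c (v(c) = 4*c - 1 = -1 + 4*c)
(F + K(10))*v(9) = (45/79 + 10)*(-1 + 4*9) = 835*(-1 + 36)/79 = (835/79)*35 = 29225/79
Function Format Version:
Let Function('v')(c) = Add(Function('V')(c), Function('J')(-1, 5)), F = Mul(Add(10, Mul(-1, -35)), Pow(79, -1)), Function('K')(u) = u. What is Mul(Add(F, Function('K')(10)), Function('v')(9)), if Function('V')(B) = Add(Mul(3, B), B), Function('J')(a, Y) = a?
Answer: Rational(29225, 79) ≈ 369.94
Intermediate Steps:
F = Rational(45, 79) (F = Mul(Add(10, 35), Rational(1, 79)) = Mul(45, Rational(1, 79)) = Rational(45, 79) ≈ 0.56962)
Function('V')(B) = Mul(4, B)
Function('v')(c) = Add(-1, Mul(4, c)) (Function('v')(c) = Add(Mul(4, c), -1) = Add(-1, Mul(4, c)))
Mul(Add(F, Function('K')(10)), Function('v')(9)) = Mul(Add(Rational(45, 79), 10), Add(-1, Mul(4, 9))) = Mul(Rational(835, 79), Add(-1, 36)) = Mul(Rational(835, 79), 35) = Rational(29225, 79)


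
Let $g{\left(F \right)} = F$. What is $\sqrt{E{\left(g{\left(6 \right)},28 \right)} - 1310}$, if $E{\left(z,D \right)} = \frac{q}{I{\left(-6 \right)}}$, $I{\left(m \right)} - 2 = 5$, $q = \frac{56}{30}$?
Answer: $\frac{i \sqrt{294690}}{15} \approx 36.19 i$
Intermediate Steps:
$q = \frac{28}{15}$ ($q = 56 \cdot \frac{1}{30} = \frac{28}{15} \approx 1.8667$)
$I{\left(m \right)} = 7$ ($I{\left(m \right)} = 2 + 5 = 7$)
$E{\left(z,D \right)} = \frac{4}{15}$ ($E{\left(z,D \right)} = \frac{28}{15 \cdot 7} = \frac{28}{15} \cdot \frac{1}{7} = \frac{4}{15}$)
$\sqrt{E{\left(g{\left(6 \right)},28 \right)} - 1310} = \sqrt{\frac{4}{15} - 1310} = \sqrt{- \frac{19646}{15}} = \frac{i \sqrt{294690}}{15}$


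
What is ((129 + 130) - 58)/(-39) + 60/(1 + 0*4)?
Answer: 713/13 ≈ 54.846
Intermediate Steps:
((129 + 130) - 58)/(-39) + 60/(1 + 0*4) = (259 - 58)*(-1/39) + 60/(1 + 0) = 201*(-1/39) + 60/1 = -67/13 + 60*1 = -67/13 + 60 = 713/13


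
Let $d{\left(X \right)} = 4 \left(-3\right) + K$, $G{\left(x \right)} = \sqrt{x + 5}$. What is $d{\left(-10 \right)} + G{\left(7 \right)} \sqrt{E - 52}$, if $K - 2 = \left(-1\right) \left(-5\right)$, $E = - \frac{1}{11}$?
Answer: $-5 + \frac{6 i \sqrt{2101}}{11} \approx -5.0 + 25.002 i$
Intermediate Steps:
$E = - \frac{1}{11}$ ($E = \left(-1\right) \frac{1}{11} = - \frac{1}{11} \approx -0.090909$)
$K = 7$ ($K = 2 - -5 = 2 + 5 = 7$)
$G{\left(x \right)} = \sqrt{5 + x}$
$d{\left(X \right)} = -5$ ($d{\left(X \right)} = 4 \left(-3\right) + 7 = -12 + 7 = -5$)
$d{\left(-10 \right)} + G{\left(7 \right)} \sqrt{E - 52} = -5 + \sqrt{5 + 7} \sqrt{- \frac{1}{11} - 52} = -5 + \sqrt{12} \sqrt{- \frac{573}{11}} = -5 + 2 \sqrt{3} \frac{i \sqrt{6303}}{11} = -5 + \frac{6 i \sqrt{2101}}{11}$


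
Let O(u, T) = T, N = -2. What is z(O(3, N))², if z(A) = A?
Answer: 4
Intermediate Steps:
z(O(3, N))² = (-2)² = 4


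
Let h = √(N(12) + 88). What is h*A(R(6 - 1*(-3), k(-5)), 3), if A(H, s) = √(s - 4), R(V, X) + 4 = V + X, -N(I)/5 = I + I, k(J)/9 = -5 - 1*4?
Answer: -4*√2 ≈ -5.6569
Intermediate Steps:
k(J) = -81 (k(J) = 9*(-5 - 1*4) = 9*(-5 - 4) = 9*(-9) = -81)
N(I) = -10*I (N(I) = -5*(I + I) = -10*I)
h = 4*I*√2 (h = √(-10*12 + 88) = √(-120 + 88) = √(-32) = 4*I*√2 ≈ 5.6569*I)
R(V, X) = -4 + V + X (R(V, X) = -4 + (V + X) = -4 + V + X)
A(H, s) = √(-4 + s)
h*A(R(6 - 1*(-3), k(-5)), 3) = (4*I*√2)*√(-4 + 3) = (4*I*√2)*√(-1) = (4*I*√2)*I = -4*√2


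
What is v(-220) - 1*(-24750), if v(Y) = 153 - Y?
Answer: 25123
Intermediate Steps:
v(-220) - 1*(-24750) = (153 - 1*(-220)) - 1*(-24750) = (153 + 220) + 24750 = 373 + 24750 = 25123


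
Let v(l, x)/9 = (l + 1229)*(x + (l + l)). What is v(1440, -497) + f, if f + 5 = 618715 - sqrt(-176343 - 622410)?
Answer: 57860753 - I*sqrt(798753) ≈ 5.7861e+7 - 893.73*I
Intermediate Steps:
v(l, x) = 9*(1229 + l)*(x + 2*l) (v(l, x) = 9*((l + 1229)*(x + (l + l))) = 9*((1229 + l)*(x + 2*l)) = 9*(1229 + l)*(x + 2*l))
f = 618710 - I*sqrt(798753) (f = -5 + (618715 - sqrt(-176343 - 622410)) = -5 + (618715 - sqrt(-798753)) = -5 + (618715 - I*sqrt(798753)) = 618710 - I*sqrt(798753) ≈ 6.1871e+5 - 893.73*I)
v(1440, -497) + f = (18*1440**2 + 11061*(-497) + 22122*1440 + 9*1440*(-497)) + (618710 - I*sqrt(798753)) = (18*2073600 - 5497317 + 31855680 - 6441120) + (618710 - I*sqrt(798753)) = (37324800 - 5497317 + 31855680 - 6441120) + (618710 - I*sqrt(798753)) = 57242043 + (618710 - I*sqrt(798753)) = 57860753 - I*sqrt(798753)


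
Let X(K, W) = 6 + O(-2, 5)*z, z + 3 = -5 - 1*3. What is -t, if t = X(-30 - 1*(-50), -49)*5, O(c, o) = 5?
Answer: 245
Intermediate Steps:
z = -11 (z = -3 + (-5 - 1*3) = -3 + (-5 - 3) = -3 - 8 = -11)
X(K, W) = -49 (X(K, W) = 6 + 5*(-11) = 6 - 55 = -49)
t = -245 (t = -49*5 = -245)
-t = -1*(-245) = 245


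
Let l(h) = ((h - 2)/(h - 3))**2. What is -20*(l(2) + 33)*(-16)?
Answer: 10560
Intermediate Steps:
l(h) = (-2 + h)**2/(-3 + h)**2 (l(h) = ((-2 + h)/(-3 + h))**2 = (-2 + h)**2/(-3 + h)**2)
-20*(l(2) + 33)*(-16) = -20*((-2 + 2)**2/(-3 + 2)**2 + 33)*(-16) = -20*(0**2/(-1)**2 + 33)*(-16) = -20*(1*0 + 33)*(-16) = -20*(0 + 33)*(-16) = -660*(-16) = -20*(-528) = 10560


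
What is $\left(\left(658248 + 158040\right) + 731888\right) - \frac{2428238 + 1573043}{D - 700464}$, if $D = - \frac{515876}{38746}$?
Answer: $\frac{21009363069370573}{13570347010} \approx 1.5482 \cdot 10^{6}$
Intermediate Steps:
$D = - \frac{257938}{19373}$ ($D = \left(-515876\right) \frac{1}{38746} = - \frac{257938}{19373} \approx -13.314$)
$\left(\left(658248 + 158040\right) + 731888\right) - \frac{2428238 + 1573043}{D - 700464} = \left(\left(658248 + 158040\right) + 731888\right) - \frac{2428238 + 1573043}{- \frac{257938}{19373} - 700464} = \left(816288 + 731888\right) - \frac{4001281}{- \frac{13570347010}{19373}} = 1548176 - 4001281 \left(- \frac{19373}{13570347010}\right) = 1548176 - - \frac{77516816813}{13570347010} = 1548176 + \frac{77516816813}{13570347010} = \frac{21009363069370573}{13570347010}$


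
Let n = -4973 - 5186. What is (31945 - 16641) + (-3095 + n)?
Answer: 2050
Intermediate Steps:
n = -10159
(31945 - 16641) + (-3095 + n) = (31945 - 16641) + (-3095 - 10159) = 15304 - 13254 = 2050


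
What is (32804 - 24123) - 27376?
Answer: -18695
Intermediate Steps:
(32804 - 24123) - 27376 = 8681 - 27376 = -18695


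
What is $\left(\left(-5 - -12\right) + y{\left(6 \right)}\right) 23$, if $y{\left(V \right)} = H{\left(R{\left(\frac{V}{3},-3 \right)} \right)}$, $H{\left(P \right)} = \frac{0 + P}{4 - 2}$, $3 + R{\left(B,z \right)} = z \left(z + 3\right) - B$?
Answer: $\frac{207}{2} \approx 103.5$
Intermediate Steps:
$R{\left(B,z \right)} = -3 - B + z \left(3 + z\right)$ ($R{\left(B,z \right)} = -3 - \left(B - z \left(z + 3\right)\right) = -3 - \left(B - z \left(3 + z\right)\right) = -3 - B + z \left(3 + z\right)$)
$H{\left(P \right)} = \frac{P}{2}$
$y{\left(V \right)} = - \frac{3}{2} - \frac{V}{6}$ ($y{\left(V \right)} = \frac{-3 + \left(-3\right)^{2} - \frac{V}{3} + 3 \left(-3\right)}{2} = \frac{-3 + 9 - V \frac{1}{3} - 9}{2} = \frac{-3 + 9 - \frac{V}{3} - 9}{2} = \frac{-3 - \frac{V}{3}}{2} = - \frac{3}{2} - \frac{V}{6}$)
$\left(\left(-5 - -12\right) + y{\left(6 \right)}\right) 23 = \left(\left(-5 - -12\right) - \frac{5}{2}\right) 23 = \left(\left(-5 + 12\right) - \frac{5}{2}\right) 23 = \left(7 - \frac{5}{2}\right) 23 = \frac{9}{2} \cdot 23 = \frac{207}{2}$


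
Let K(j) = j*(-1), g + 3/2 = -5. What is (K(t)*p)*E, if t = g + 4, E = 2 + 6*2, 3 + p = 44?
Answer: 1435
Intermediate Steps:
g = -13/2 (g = -3/2 - 5 = -13/2 ≈ -6.5000)
p = 41 (p = -3 + 44 = 41)
E = 14 (E = 2 + 12 = 14)
t = -5/2 (t = -13/2 + 4 = -5/2 ≈ -2.5000)
K(j) = -j
(K(t)*p)*E = (-1*(-5/2)*41)*14 = ((5/2)*41)*14 = (205/2)*14 = 1435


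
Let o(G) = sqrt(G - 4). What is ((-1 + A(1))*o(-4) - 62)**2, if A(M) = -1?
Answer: 3812 + 496*I*sqrt(2) ≈ 3812.0 + 701.45*I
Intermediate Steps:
o(G) = sqrt(-4 + G)
((-1 + A(1))*o(-4) - 62)**2 = ((-1 - 1)*sqrt(-4 - 4) - 62)**2 = (-4*I*sqrt(2) - 62)**2 = (-62 - 4*I*sqrt(2))**2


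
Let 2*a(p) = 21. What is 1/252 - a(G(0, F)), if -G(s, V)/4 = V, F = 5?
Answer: -2645/252 ≈ -10.496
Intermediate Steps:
G(s, V) = -4*V
a(p) = 21/2 (a(p) = (½)*21 = 21/2)
1/252 - a(G(0, F)) = 1/252 - 1*21/2 = 1/252 - 21/2 = -2645/252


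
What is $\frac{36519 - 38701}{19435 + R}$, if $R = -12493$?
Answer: $- \frac{1091}{3471} \approx -0.31432$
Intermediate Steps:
$\frac{36519 - 38701}{19435 + R} = \frac{36519 - 38701}{19435 - 12493} = - \frac{2182}{6942} = \left(-2182\right) \frac{1}{6942} = - \frac{1091}{3471}$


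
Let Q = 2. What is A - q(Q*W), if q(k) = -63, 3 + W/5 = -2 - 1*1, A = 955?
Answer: 1018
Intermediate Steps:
W = -30 (W = -15 + 5*(-2 - 1*1) = -15 + 5*(-2 - 1) = -15 + 5*(-3) = -15 - 15 = -30)
A - q(Q*W) = 955 - 1*(-63) = 955 + 63 = 1018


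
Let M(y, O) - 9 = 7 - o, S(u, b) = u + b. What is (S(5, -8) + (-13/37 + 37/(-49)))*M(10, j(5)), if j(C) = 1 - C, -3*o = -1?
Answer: -349915/5439 ≈ -64.334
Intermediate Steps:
o = ⅓ (o = -⅓*(-1) = ⅓ ≈ 0.33333)
S(u, b) = b + u
M(y, O) = 47/3 (M(y, O) = 9 + (7 - 1*⅓) = 9 + (7 - ⅓) = 9 + 20/3 = 47/3)
(S(5, -8) + (-13/37 + 37/(-49)))*M(10, j(5)) = ((-8 + 5) + (-13/37 + 37/(-49)))*(47/3) = (-3 + (-13*1/37 + 37*(-1/49)))*(47/3) = (-3 + (-13/37 - 37/49))*(47/3) = (-3 - 2006/1813)*(47/3) = -7445/1813*47/3 = -349915/5439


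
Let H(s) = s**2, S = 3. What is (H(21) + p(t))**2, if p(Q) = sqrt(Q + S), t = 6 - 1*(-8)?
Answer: (441 + sqrt(17))**2 ≈ 1.9813e+5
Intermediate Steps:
t = 14 (t = 6 + 8 = 14)
p(Q) = sqrt(3 + Q) (p(Q) = sqrt(Q + 3) = sqrt(3 + Q))
(H(21) + p(t))**2 = (21**2 + sqrt(3 + 14))**2 = (441 + sqrt(17))**2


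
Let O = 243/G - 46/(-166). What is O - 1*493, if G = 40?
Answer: -1615671/3320 ≈ -486.65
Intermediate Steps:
O = 21089/3320 (O = 243/40 - 46/(-166) = 243*(1/40) - 46*(-1/166) = 243/40 + 23/83 = 21089/3320 ≈ 6.3521)
O - 1*493 = 21089/3320 - 1*493 = 21089/3320 - 493 = -1615671/3320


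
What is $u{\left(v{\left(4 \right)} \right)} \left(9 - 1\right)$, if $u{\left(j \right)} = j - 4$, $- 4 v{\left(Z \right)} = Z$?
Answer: $-40$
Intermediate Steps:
$v{\left(Z \right)} = - \frac{Z}{4}$
$u{\left(j \right)} = -4 + j$ ($u{\left(j \right)} = j - 4 = -4 + j$)
$u{\left(v{\left(4 \right)} \right)} \left(9 - 1\right) = \left(-4 - 1\right) \left(9 - 1\right) = \left(-4 - 1\right) 8 = \left(-5\right) 8 = -40$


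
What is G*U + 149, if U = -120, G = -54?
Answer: 6629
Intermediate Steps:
G*U + 149 = -54*(-120) + 149 = 6480 + 149 = 6629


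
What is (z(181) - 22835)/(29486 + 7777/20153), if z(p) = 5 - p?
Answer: -66248669/84891305 ≈ -0.78039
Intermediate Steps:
(z(181) - 22835)/(29486 + 7777/20153) = ((5 - 1*181) - 22835)/(29486 + 7777/20153) = ((5 - 181) - 22835)/(29486 + 7777*(1/20153)) = (-176 - 22835)/(29486 + 1111/2879) = -23011/84891305/2879 = -23011*2879/84891305 = -66248669/84891305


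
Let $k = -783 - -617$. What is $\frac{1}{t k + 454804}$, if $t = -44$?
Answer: $\frac{1}{462108} \approx 2.164 \cdot 10^{-6}$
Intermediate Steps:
$k = -166$ ($k = -783 + 617 = -166$)
$\frac{1}{t k + 454804} = \frac{1}{\left(-44\right) \left(-166\right) + 454804} = \frac{1}{7304 + 454804} = \frac{1}{462108}$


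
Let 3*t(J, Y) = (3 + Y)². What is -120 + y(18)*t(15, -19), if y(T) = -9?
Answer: -888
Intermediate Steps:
t(J, Y) = (3 + Y)²/3
-120 + y(18)*t(15, -19) = -120 - 3*(3 - 19)² = -120 - 3*(-16)² = -120 - 3*256 = -120 - 9*256/3 = -120 - 768 = -888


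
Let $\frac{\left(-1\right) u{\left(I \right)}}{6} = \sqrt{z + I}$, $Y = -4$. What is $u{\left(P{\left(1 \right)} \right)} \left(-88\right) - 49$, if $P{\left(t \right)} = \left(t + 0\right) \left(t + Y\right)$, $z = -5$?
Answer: $-49 + 1056 i \sqrt{2} \approx -49.0 + 1493.4 i$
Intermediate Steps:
$P{\left(t \right)} = t \left(-4 + t\right)$ ($P{\left(t \right)} = \left(t + 0\right) \left(t - 4\right) = t \left(-4 + t\right)$)
$u{\left(I \right)} = - 6 \sqrt{-5 + I}$
$u{\left(P{\left(1 \right)} \right)} \left(-88\right) - 49 = - 6 \sqrt{-5 + 1 \left(-4 + 1\right)} \left(-88\right) - 49 = - 6 \sqrt{-5 + 1 \left(-3\right)} \left(-88\right) - 49 = - 6 \sqrt{-5 - 3} \left(-88\right) - 49 = - 6 \sqrt{-8} \left(-88\right) - 49 = - 6 \cdot 2 i \sqrt{2} \left(-88\right) - 49 = - 12 i \sqrt{2} \left(-88\right) - 49 = 1056 i \sqrt{2} - 49 = -49 + 1056 i \sqrt{2}$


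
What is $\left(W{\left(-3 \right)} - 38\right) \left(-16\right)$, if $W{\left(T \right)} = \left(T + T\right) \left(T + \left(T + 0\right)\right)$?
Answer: $32$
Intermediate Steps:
$W{\left(T \right)} = 4 T^{2}$ ($W{\left(T \right)} = 2 T \left(T + T\right) = 2 T 2 T = 4 T^{2}$)
$\left(W{\left(-3 \right)} - 38\right) \left(-16\right) = \left(4 \left(-3\right)^{2} - 38\right) \left(-16\right) = \left(4 \cdot 9 - 38\right) \left(-16\right) = \left(36 - 38\right) \left(-16\right) = \left(-2\right) \left(-16\right) = 32$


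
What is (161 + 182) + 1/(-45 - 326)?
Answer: 127252/371 ≈ 343.00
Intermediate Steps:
(161 + 182) + 1/(-45 - 326) = 343 + 1/(-371) = 343 - 1/371 = 127252/371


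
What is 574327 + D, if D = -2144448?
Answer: -1570121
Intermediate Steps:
574327 + D = 574327 - 2144448 = -1570121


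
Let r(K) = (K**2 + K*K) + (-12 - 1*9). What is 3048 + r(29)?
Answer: 4709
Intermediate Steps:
r(K) = -21 + 2*K**2 (r(K) = (K**2 + K**2) + (-12 - 9) = 2*K**2 - 21 = -21 + 2*K**2)
3048 + r(29) = 3048 + (-21 + 2*29**2) = 3048 + (-21 + 2*841) = 3048 + (-21 + 1682) = 3048 + 1661 = 4709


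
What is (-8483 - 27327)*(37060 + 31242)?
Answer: -2445894620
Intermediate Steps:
(-8483 - 27327)*(37060 + 31242) = -35810*68302 = -2445894620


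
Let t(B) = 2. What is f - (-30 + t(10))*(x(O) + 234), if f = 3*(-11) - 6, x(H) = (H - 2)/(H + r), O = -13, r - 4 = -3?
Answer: 6548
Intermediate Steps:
r = 1 (r = 4 - 3 = 1)
x(H) = (-2 + H)/(1 + H) (x(H) = (H - 2)/(H + 1) = (-2 + H)/(1 + H))
f = -39 (f = -33 - 6 = -39)
f - (-30 + t(10))*(x(O) + 234) = -39 - (-30 + 2)*((-2 - 13)/(1 - 13) + 234) = -39 - (-28)*(-15/(-12) + 234) = -39 - (-28)*(-1/12*(-15) + 234) = -39 - (-28)*(5/4 + 234) = -39 - (-28)*941/4 = -39 - 1*(-6587) = -39 + 6587 = 6548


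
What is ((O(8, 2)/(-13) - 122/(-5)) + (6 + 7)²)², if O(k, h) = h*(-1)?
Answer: 158281561/4225 ≈ 37463.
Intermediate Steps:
O(k, h) = -h
((O(8, 2)/(-13) - 122/(-5)) + (6 + 7)²)² = ((-1*2/(-13) - 122/(-5)) + (6 + 7)²)² = ((-2*(-1/13) - 122*(-⅕)) + 13²)² = ((2/13 + 122/5) + 169)² = (1596/65 + 169)² = (12581/65)² = 158281561/4225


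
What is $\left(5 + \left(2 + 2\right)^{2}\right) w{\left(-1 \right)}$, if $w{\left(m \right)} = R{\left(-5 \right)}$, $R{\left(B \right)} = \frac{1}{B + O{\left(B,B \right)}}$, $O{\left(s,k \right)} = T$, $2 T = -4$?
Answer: $-3$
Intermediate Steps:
$T = -2$ ($T = \frac{1}{2} \left(-4\right) = -2$)
$O{\left(s,k \right)} = -2$
$R{\left(B \right)} = \frac{1}{-2 + B}$ ($R{\left(B \right)} = \frac{1}{B - 2} = \frac{1}{-2 + B}$)
$w{\left(m \right)} = - \frac{1}{7}$ ($w{\left(m \right)} = \frac{1}{-2 - 5} = \frac{1}{-7} = - \frac{1}{7}$)
$\left(5 + \left(2 + 2\right)^{2}\right) w{\left(-1 \right)} = \left(5 + \left(2 + 2\right)^{2}\right) \left(- \frac{1}{7}\right) = \left(5 + 4^{2}\right) \left(- \frac{1}{7}\right) = \left(5 + 16\right) \left(- \frac{1}{7}\right) = 21 \left(- \frac{1}{7}\right) = -3$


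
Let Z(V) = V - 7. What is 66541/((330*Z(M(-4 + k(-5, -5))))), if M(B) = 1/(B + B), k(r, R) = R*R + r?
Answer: -1064656/36795 ≈ -28.935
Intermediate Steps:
k(r, R) = r + R² (k(r, R) = R² + r = r + R²)
M(B) = 1/(2*B)
Z(V) = -7 + V
66541/((330*Z(M(-4 + k(-5, -5))))) = 66541/((330*(-7 + 1/(2*(-4 + (-5 + (-5)²)))))) = 66541/((330*(-7 + 1/(2*(-4 + (-5 + 25)))))) = 66541/((330*(-7 + 1/(2*(-4 + 20))))) = 66541/((330*(-7 + (½)/16))) = 66541/((330*(-7 + (½)*(1/16)))) = 66541/((330*(-7 + 1/32))) = 66541/((330*(-223/32))) = 66541/(-36795/16) = 66541*(-16/36795) = -1064656/36795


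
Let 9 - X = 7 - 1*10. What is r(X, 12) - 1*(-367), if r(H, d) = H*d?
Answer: 511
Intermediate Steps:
X = 12 (X = 9 - (7 - 1*10) = 9 - (7 - 10) = 9 - 1*(-3) = 9 + 3 = 12)
r(X, 12) - 1*(-367) = 12*12 - 1*(-367) = 144 + 367 = 511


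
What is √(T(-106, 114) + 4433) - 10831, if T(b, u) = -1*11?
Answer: -10831 + √4422 ≈ -10765.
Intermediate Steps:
T(b, u) = -11
√(T(-106, 114) + 4433) - 10831 = √(-11 + 4433) - 10831 = √4422 - 10831 = -10831 + √4422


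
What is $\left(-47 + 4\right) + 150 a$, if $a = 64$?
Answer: $9557$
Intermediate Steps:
$\left(-47 + 4\right) + 150 a = \left(-47 + 4\right) + 150 \cdot 64 = -43 + 9600 = 9557$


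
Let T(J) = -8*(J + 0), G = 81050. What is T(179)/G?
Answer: -716/40525 ≈ -0.017668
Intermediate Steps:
T(J) = -8*J
T(179)/G = -8*179/81050 = -1432*1/81050 = -716/40525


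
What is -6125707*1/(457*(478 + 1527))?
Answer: -6125707/916285 ≈ -6.6854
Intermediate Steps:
-6125707*1/(457*(478 + 1527)) = -6125707/(457*2005) = -6125707/916285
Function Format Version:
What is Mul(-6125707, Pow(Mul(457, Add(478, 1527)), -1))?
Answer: Rational(-6125707, 916285) ≈ -6.6854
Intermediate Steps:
Mul(-6125707, Pow(Mul(457, Add(478, 1527)), -1)) = Mul(-6125707, Pow(Mul(457, 2005), -1)) = Mul(-6125707, Pow(916285, -1)) = Mul(-6125707, Rational(1, 916285)) = Rational(-6125707, 916285)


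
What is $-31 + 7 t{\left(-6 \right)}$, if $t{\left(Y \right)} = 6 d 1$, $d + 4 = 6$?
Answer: $53$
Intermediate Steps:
$d = 2$ ($d = -4 + 6 = 2$)
$t{\left(Y \right)} = 12$ ($t{\left(Y \right)} = 6 \cdot 2 \cdot 1 = 12 \cdot 1 = 12$)
$-31 + 7 t{\left(-6 \right)} = -31 + 7 \cdot 12 = -31 + 84 = 53$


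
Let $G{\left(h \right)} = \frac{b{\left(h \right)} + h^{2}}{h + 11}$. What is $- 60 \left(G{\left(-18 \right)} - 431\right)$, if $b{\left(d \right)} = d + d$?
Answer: $\frac{198300}{7} \approx 28329.0$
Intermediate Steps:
$b{\left(d \right)} = 2 d$
$G{\left(h \right)} = \frac{h^{2} + 2 h}{11 + h}$ ($G{\left(h \right)} = \frac{2 h + h^{2}}{h + 11} = \frac{h^{2} + 2 h}{11 + h}$)
$- 60 \left(G{\left(-18 \right)} - 431\right) = - 60 \left(- \frac{18 \left(2 - 18\right)}{11 - 18} - 431\right) = - 60 \left(\left(-18\right) \frac{1}{-7} \left(-16\right) - 431\right) = - 60 \left(\left(-18\right) \left(- \frac{1}{7}\right) \left(-16\right) - 431\right) = - 60 \left(- \frac{288}{7} - 431\right) = \left(-60\right) \left(- \frac{3305}{7}\right) = \frac{198300}{7}$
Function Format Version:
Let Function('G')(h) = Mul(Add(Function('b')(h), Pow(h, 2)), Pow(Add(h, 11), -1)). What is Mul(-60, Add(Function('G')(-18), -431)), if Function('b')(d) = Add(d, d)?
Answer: Rational(198300, 7) ≈ 28329.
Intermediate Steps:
Function('b')(d) = Mul(2, d)
Function('G')(h) = Mul(Pow(Add(11, h), -1), Add(Pow(h, 2), Mul(2, h))) (Function('G')(h) = Mul(Add(Mul(2, h), Pow(h, 2)), Pow(Add(h, 11), -1)) = Mul(Add(Pow(h, 2), Mul(2, h)), Pow(Add(11, h), -1)) = Mul(Pow(Add(11, h), -1), Add(Pow(h, 2), Mul(2, h))))
Mul(-60, Add(Function('G')(-18), -431)) = Mul(-60, Add(Mul(-18, Pow(Add(11, -18), -1), Add(2, -18)), -431)) = Mul(-60, Add(Mul(-18, Pow(-7, -1), -16), -431)) = Mul(-60, Add(Mul(-18, Rational(-1, 7), -16), -431)) = Mul(-60, Add(Rational(-288, 7), -431)) = Mul(-60, Rational(-3305, 7)) = Rational(198300, 7)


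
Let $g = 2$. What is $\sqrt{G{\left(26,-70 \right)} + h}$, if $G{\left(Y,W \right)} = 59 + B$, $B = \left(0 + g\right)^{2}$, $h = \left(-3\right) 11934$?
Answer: $57 i \sqrt{11} \approx 189.05 i$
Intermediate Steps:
$h = -35802$
$B = 4$ ($B = \left(0 + 2\right)^{2} = 2^{2} = 4$)
$G{\left(Y,W \right)} = 63$ ($G{\left(Y,W \right)} = 59 + 4 = 63$)
$\sqrt{G{\left(26,-70 \right)} + h} = \sqrt{63 - 35802} = \sqrt{-35739} = 57 i \sqrt{11}$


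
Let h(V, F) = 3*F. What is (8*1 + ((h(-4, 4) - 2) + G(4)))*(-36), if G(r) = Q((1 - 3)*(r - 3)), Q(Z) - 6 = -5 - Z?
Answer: -756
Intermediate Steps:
Q(Z) = 1 - Z (Q(Z) = 6 + (-5 - Z) = 1 - Z)
G(r) = -5 + 2*r (G(r) = 1 - (1 - 3)*(r - 3) = 1 - (-2)*(-3 + r) = 1 - (6 - 2*r) = 1 + (-6 + 2*r) = -5 + 2*r)
(8*1 + ((h(-4, 4) - 2) + G(4)))*(-36) = (8*1 + ((3*4 - 2) + (-5 + 2*4)))*(-36) = (8 + ((12 - 2) + (-5 + 8)))*(-36) = (8 + (10 + 3))*(-36) = (8 + 13)*(-36) = 21*(-36) = -756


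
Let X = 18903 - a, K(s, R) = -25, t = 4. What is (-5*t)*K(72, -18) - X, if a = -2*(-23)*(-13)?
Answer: -19001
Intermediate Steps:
a = -598 (a = 46*(-13) = -598)
X = 19501 (X = 18903 - 1*(-598) = 18903 + 598 = 19501)
(-5*t)*K(72, -18) - X = -5*4*(-25) - 1*19501 = -20*(-25) - 19501 = 500 - 19501 = -19001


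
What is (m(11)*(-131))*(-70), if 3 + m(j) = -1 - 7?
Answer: -100870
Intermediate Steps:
m(j) = -11 (m(j) = -3 + (-1 - 7) = -3 - 8 = -11)
(m(11)*(-131))*(-70) = -11*(-131)*(-70) = 1441*(-70) = -100870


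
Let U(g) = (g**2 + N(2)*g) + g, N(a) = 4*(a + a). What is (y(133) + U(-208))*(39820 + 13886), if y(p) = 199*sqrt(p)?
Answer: 2133631968 + 10687494*sqrt(133) ≈ 2.2569e+9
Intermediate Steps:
N(a) = 8*a (N(a) = 4*(2*a) = 8*a)
U(g) = g**2 + 17*g (U(g) = (g**2 + (8*2)*g) + g = (g**2 + 16*g) + g = g**2 + 17*g)
(y(133) + U(-208))*(39820 + 13886) = (199*sqrt(133) - 208*(17 - 208))*(39820 + 13886) = (199*sqrt(133) - 208*(-191))*53706 = (199*sqrt(133) + 39728)*53706 = (39728 + 199*sqrt(133))*53706 = 2133631968 + 10687494*sqrt(133)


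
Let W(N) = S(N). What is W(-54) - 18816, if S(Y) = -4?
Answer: -18820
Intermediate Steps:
W(N) = -4
W(-54) - 18816 = -4 - 18816 = -18820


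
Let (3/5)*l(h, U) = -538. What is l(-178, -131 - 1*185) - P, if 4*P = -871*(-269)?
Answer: -713657/12 ≈ -59471.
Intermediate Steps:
l(h, U) = -2690/3 (l(h, U) = (5/3)*(-538) = -2690/3)
P = 234299/4 (P = (-871*(-269))/4 = (¼)*234299 = 234299/4 ≈ 58575.)
l(-178, -131 - 1*185) - P = -2690/3 - 1*234299/4 = -2690/3 - 234299/4 = -713657/12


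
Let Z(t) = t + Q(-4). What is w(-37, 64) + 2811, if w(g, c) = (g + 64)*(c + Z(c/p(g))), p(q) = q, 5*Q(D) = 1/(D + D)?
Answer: 6647601/1480 ≈ 4491.6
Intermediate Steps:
Q(D) = 1/(10*D) (Q(D) = 1/(5*(D + D)) = 1/(5*((2*D))) = (1/(2*D))/5 = 1/(10*D))
Z(t) = -1/40 + t (Z(t) = t + (⅒)/(-4) = t + (⅒)*(-¼) = t - 1/40 = -1/40 + t)
w(g, c) = (64 + g)*(-1/40 + c + c/g) (w(g, c) = (g + 64)*(c + (-1/40 + c/g)) = (64 + g)*(-1/40 + c + c/g))
w(-37, 64) + 2811 = (-8/5 + 65*64 - 1/40*(-37) + 64*(-37) + 64*64/(-37)) + 2811 = (-8/5 + 4160 + 37/40 - 2368 + 64*64*(-1/37)) + 2811 = (-8/5 + 4160 + 37/40 - 2368 - 4096/37) + 2811 = 2487321/1480 + 2811 = 6647601/1480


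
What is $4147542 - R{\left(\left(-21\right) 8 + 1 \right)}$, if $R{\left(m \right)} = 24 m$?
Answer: $4151550$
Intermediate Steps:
$4147542 - R{\left(\left(-21\right) 8 + 1 \right)} = 4147542 - 24 \left(\left(-21\right) 8 + 1\right) = 4147542 - 24 \left(-168 + 1\right) = 4147542 - 24 \left(-167\right) = 4147542 - -4008 = 4147542 + 4008 = 4151550$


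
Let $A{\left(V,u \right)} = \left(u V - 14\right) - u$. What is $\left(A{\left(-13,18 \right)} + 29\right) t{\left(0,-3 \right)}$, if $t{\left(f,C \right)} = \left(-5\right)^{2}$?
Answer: $-5925$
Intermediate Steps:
$t{\left(f,C \right)} = 25$
$A{\left(V,u \right)} = -14 - u + V u$ ($A{\left(V,u \right)} = \left(V u - 14\right) - u = \left(-14 + V u\right) - u = -14 - u + V u$)
$\left(A{\left(-13,18 \right)} + 29\right) t{\left(0,-3 \right)} = \left(\left(-14 - 18 - 234\right) + 29\right) 25 = \left(-266 + 29\right) 25 = \left(-237\right) 25 = -5925$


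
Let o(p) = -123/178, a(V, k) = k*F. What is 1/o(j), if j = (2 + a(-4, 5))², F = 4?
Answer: -178/123 ≈ -1.4472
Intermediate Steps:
a(V, k) = 4*k (a(V, k) = k*4 = 4*k)
j = 484 (j = (2 + 4*5)² = (2 + 20)² = 22² = 484)
o(p) = -123/178 (o(p) = -123*1/178 = -123/178)
1/o(j) = 1/(-123/178) = -178/123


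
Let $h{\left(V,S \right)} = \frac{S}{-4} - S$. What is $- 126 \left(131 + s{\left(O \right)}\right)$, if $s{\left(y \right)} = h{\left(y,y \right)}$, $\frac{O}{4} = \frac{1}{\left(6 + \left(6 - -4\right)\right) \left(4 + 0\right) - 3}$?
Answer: $- \frac{1006236}{61} \approx -16496.0$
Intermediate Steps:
$h{\left(V,S \right)} = - \frac{5 S}{4}$ ($h{\left(V,S \right)} = S \left(- \frac{1}{4}\right) - S = - \frac{S}{4} - S = - \frac{5 S}{4}$)
$O = \frac{4}{61}$ ($O = \frac{4}{\left(6 + \left(6 - -4\right)\right) \left(4 + 0\right) - 3} = \frac{4}{\left(6 + \left(6 + 4\right)\right) 4 - 3} = \frac{4}{\left(6 + 10\right) 4 - 3} = \frac{4}{16 \cdot 4 - 3} = \frac{4}{64 - 3} = \frac{4}{61} \approx 0.065574$)
$s{\left(y \right)} = - \frac{5 y}{4}$
$- 126 \left(131 + s{\left(O \right)}\right) = - 126 \left(131 - \frac{5}{61}\right) = \left(-126\right) \frac{7986}{61} = - \frac{1006236}{61}$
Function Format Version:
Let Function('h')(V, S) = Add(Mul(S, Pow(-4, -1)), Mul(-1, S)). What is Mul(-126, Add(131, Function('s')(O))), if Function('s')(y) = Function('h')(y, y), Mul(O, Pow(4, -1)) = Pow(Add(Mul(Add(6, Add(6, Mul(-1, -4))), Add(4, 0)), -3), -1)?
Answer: Rational(-1006236, 61) ≈ -16496.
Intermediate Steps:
Function('h')(V, S) = Mul(Rational(-5, 4), S) (Function('h')(V, S) = Add(Mul(S, Rational(-1, 4)), Mul(-1, S)) = Add(Mul(Rational(-1, 4), S), Mul(-1, S)) = Mul(Rational(-5, 4), S))
O = Rational(4, 61) (O = Mul(4, Pow(Add(Mul(Add(6, Add(6, Mul(-1, -4))), Add(4, 0)), -3), -1)) = Mul(4, Pow(Add(Mul(Add(6, Add(6, 4)), 4), -3), -1)) = Mul(4, Pow(Add(Mul(Add(6, 10), 4), -3), -1)) = Mul(4, Pow(Add(Mul(16, 4), -3), -1)) = Mul(4, Pow(Add(64, -3), -1)) = Mul(4, Pow(61, -1)) = Mul(4, Rational(1, 61)) = Rational(4, 61) ≈ 0.065574)
Function('s')(y) = Mul(Rational(-5, 4), y)
Mul(-126, Add(131, Function('s')(O))) = Mul(-126, Add(131, Mul(Rational(-5, 4), Rational(4, 61)))) = Mul(-126, Add(131, Rational(-5, 61))) = Mul(-126, Rational(7986, 61)) = Rational(-1006236, 61)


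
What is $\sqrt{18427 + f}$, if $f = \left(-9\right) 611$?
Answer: $8 \sqrt{202} \approx 113.7$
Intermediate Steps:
$f = -5499$
$\sqrt{18427 + f} = \sqrt{18427 - 5499} = \sqrt{12928} = 8 \sqrt{202}$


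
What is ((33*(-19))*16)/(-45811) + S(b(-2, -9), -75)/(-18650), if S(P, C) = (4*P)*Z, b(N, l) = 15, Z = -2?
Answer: 19259412/85437515 ≈ 0.22542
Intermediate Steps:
S(P, C) = -8*P (S(P, C) = (4*P)*(-2) = -8*P)
((33*(-19))*16)/(-45811) + S(b(-2, -9), -75)/(-18650) = ((33*(-19))*16)/(-45811) - 8*15/(-18650) = -627*16*(-1/45811) - 120*(-1/18650) = -10032*(-1/45811) + 12/1865 = 10032/45811 + 12/1865 = 19259412/85437515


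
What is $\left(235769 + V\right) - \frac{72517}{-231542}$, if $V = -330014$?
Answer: $- \frac{21821603273}{231542} \approx -94245.0$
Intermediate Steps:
$\left(235769 + V\right) - \frac{72517}{-231542} = \left(235769 - 330014\right) - \frac{72517}{-231542} = -94245 - - \frac{72517}{231542} = -94245 + \frac{72517}{231542} = - \frac{21821603273}{231542}$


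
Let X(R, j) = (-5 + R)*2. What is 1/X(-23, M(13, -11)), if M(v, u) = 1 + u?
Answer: -1/56 ≈ -0.017857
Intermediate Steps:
X(R, j) = -10 + 2*R
1/X(-23, M(13, -11)) = 1/(-10 + 2*(-23)) = 1/(-10 - 46) = 1/(-56) = -1/56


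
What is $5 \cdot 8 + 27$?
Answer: $67$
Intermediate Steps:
$5 \cdot 8 + 27 = 40 + 27 = 67$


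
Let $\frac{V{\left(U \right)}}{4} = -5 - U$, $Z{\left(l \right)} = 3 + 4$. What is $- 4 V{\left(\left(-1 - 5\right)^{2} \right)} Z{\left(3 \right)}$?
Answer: $4592$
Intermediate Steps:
$Z{\left(l \right)} = 7$
$V{\left(U \right)} = -20 - 4 U$ ($V{\left(U \right)} = 4 \left(-5 - U\right) = -20 - 4 U$)
$- 4 V{\left(\left(-1 - 5\right)^{2} \right)} Z{\left(3 \right)} = - 4 \left(-20 - 4 \left(-1 - 5\right)^{2}\right) 7 = - 4 \left(-20 - 4 \left(-6\right)^{2}\right) 7 = - 4 \left(-20 - 144\right) 7 = \left(-4\right) \left(-164\right) 7 = 656 \cdot 7 = 4592$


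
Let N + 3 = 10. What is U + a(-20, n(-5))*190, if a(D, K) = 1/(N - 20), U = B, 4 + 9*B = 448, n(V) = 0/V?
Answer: 1354/39 ≈ 34.718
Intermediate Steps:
N = 7 (N = -3 + 10 = 7)
n(V) = 0
B = 148/3 (B = -4/9 + (1/9)*448 = -4/9 + 448/9 = 148/3 ≈ 49.333)
U = 148/3 ≈ 49.333
a(D, K) = -1/13 (a(D, K) = 1/(7 - 20) = 1/(-13) = -1/13)
U + a(-20, n(-5))*190 = 148/3 - 1/13*190 = 148/3 - 190/13 = 1354/39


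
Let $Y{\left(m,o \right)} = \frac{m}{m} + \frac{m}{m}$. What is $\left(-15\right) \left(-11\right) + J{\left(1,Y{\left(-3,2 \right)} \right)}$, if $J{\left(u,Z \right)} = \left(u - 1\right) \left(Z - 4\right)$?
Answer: $165$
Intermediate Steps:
$Y{\left(m,o \right)} = 2$ ($Y{\left(m,o \right)} = 1 + 1 = 2$)
$J{\left(u,Z \right)} = \left(-1 + u\right) \left(-4 + Z\right)$
$\left(-15\right) \left(-11\right) + J{\left(1,Y{\left(-3,2 \right)} \right)} = \left(-15\right) \left(-11\right) + \left(4 - 2 - 4 + 2 \cdot 1\right) = 165 + \left(4 - 2 - 4 + 2\right) = 165 + 0 = 165$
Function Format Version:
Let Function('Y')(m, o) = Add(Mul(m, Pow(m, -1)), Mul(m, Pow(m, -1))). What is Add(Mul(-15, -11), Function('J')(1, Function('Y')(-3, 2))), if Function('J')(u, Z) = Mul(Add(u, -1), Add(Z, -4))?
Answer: 165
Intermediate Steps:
Function('Y')(m, o) = 2 (Function('Y')(m, o) = Add(1, 1) = 2)
Function('J')(u, Z) = Mul(Add(-1, u), Add(-4, Z))
Add(Mul(-15, -11), Function('J')(1, Function('Y')(-3, 2))) = Add(Mul(-15, -11), Add(4, Mul(-1, 2), Mul(-4, 1), Mul(2, 1))) = Add(165, Add(4, -2, -4, 2)) = Add(165, 0) = 165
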